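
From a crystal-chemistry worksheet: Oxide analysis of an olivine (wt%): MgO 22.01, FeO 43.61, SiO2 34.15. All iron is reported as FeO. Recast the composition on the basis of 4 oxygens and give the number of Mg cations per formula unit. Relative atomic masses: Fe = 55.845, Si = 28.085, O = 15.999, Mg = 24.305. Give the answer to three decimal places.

0.954 Mg apfu

22.01 wt% MgO ÷ 40.304 g/mol = 0.54610 mol, giving 0.54610 Mg and 0.54610 O.
43.61 wt% FeO ÷ 71.844 g/mol = 0.60701 mol, giving 0.60701 Fe and 0.60701 O.
34.15 wt% SiO2 ÷ 60.083 g/mol = 0.56838 mol, giving 0.56838 Si and 1.13676 O.
Oxygen sums to 2.28987; scaling by 4/2.28987 = 1.74682 puts the formula on 4 O.
Mg: 0.54610 × 1.74682 = 0.954 atoms per formula unit.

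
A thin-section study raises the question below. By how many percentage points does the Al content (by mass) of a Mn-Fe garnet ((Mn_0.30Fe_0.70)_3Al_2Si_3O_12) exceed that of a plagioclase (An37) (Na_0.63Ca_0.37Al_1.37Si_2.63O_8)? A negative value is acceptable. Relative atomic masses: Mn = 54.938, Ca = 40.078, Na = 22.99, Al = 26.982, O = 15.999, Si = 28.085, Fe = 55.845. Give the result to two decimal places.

Al in (Mn_0.30Fe_0.70)_3Al_2Si_3O_12: molar mass 496.926 g/mol; 2×26.982 = 53.964 g → 10.86 wt%.
Al in Na_0.63Ca_0.37Al_1.37Si_2.63O_8: molar mass 268.133 g/mol; 1.37×26.982 = 36.965 g → 13.79 wt%.
Difference = 10.86 − 13.79 = -2.93 percentage points.

-2.93 percentage points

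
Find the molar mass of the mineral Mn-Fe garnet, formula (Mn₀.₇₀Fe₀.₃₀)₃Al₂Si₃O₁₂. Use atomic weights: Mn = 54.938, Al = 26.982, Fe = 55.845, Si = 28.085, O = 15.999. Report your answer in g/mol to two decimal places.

495.84 g/mol

The formula mass is the sum 2.10·54.938 + 0.90·55.845 + 2·26.982 + 3·28.085 + 12·15.999.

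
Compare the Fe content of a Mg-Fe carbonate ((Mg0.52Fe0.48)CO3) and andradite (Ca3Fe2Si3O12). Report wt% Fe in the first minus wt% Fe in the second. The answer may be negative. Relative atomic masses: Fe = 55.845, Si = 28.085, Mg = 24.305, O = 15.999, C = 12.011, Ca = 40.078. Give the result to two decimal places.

Fe in (Mg0.52Fe0.48)CO3: molar mass 99.452 g/mol; 0.48×55.845 = 26.806 g → 26.95 wt%.
Fe in Ca3Fe2Si3O12: molar mass 508.167 g/mol; 2×55.845 = 111.690 g → 21.98 wt%.
Difference = 26.95 − 21.98 = 4.97 percentage points.

4.97 percentage points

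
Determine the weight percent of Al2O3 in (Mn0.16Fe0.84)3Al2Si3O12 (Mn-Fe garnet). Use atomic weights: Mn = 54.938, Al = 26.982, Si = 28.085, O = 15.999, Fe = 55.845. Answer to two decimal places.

20.50 wt%

Formula mass = 497.307 g/mol.
2 Al → 1.0000 mol Al2O3 per formula unit; M(Al2O3) = 101.961, so Al2O3 mass = 101.961 g.
101.961/497.307 × 100 = 20.50 wt%.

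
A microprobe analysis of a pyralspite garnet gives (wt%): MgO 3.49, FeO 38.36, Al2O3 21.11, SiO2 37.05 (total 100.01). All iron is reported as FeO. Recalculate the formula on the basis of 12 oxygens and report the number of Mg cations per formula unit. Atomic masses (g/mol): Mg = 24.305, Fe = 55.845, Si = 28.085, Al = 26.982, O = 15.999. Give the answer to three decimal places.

MgO (M=40.304): mol = 0.08659; Mg = 0.08659, O = 0.08659.
FeO (M=71.844): mol = 0.53393; Fe = 0.53393, O = 0.53393.
Al2O3 (M=101.961): mol = 0.20704; Al = 0.41408, O = 0.62112.
SiO2 (M=60.083): mol = 0.61665; Si = 0.61665, O = 1.23330.
ΣO = 2.47494; factor = 12/ΣO = 4.84860.
Mg apfu = 0.08659 × 4.84860 = 0.420.

0.420 Mg apfu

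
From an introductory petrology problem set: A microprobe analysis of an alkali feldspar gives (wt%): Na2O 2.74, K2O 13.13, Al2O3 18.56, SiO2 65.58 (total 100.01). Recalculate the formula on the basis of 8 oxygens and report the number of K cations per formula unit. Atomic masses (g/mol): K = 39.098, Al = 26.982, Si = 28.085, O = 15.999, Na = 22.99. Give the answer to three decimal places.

0.766 K apfu

Na2O: 2.74/61.979 = 0.04421 mol → 0.08842 mol Na, 0.04421 mol O.
K2O: 13.13/94.195 = 0.13939 mol → 0.27878 mol K, 0.13939 mol O.
Al2O3: 18.56/101.961 = 0.18203 mol → 0.36406 mol Al, 0.54609 mol O.
SiO2: 65.58/60.083 = 1.09149 mol → 1.09149 mol Si, 2.18298 mol O.
Total oxygen = 2.91267 mol. Normalization factor = 8/2.91267 = 2.74662.
K per 8 O = 0.27878 × 2.74662 = 0.766.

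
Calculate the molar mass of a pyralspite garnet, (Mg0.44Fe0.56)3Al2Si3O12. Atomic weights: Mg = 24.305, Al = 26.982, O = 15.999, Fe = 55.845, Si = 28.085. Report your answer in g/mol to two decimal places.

456.11 g/mol

The formula mass is the sum 1.32*24.305 + 1.68*55.845 + 2*26.982 + 3*28.085 + 12*15.999.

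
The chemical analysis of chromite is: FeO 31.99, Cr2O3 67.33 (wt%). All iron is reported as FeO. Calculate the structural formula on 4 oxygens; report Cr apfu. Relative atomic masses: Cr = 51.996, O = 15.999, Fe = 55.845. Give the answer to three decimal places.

FeO: 31.99/71.844 = 0.44527 mol → 0.44527 mol Fe, 0.44527 mol O.
Cr2O3: 67.33/151.989 = 0.44299 mol → 0.88598 mol Cr, 1.32897 mol O.
Total oxygen = 1.77424 mol. Normalization factor = 4/1.77424 = 2.25449.
Cr per 4 O = 0.88598 × 2.25449 = 1.997.

1.997 Cr apfu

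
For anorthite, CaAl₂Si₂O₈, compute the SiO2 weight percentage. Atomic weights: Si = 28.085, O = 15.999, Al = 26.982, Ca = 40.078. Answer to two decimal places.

Formula mass = 278.204 g/mol.
2 Si → 2.0000 mol SiO2 per formula unit; M(SiO2) = 60.083, so SiO2 mass = 120.166 g.
120.166/278.204 × 100 = 43.19 wt%.

43.19 wt%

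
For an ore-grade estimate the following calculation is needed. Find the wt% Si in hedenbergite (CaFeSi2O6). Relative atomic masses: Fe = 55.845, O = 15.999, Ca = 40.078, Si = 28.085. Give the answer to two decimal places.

22.64 mass %

Molar mass of CaFeSi2O6: 1·40.078 + 1·55.845 + 2·28.085 + 6·15.999 = 248.087 g/mol.
Mass of Si per formula unit: 2 × 28.085 = 56.170 g.
Weight fraction Si = 56.170 / 248.087 = 0.2264.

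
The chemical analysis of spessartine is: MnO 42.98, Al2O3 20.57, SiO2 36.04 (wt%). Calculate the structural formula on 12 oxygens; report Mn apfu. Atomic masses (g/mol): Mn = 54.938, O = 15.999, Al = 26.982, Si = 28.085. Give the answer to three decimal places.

3.016 Mn apfu

MnO (M=70.937): mol = 0.60589; Mn = 0.60589, O = 0.60589.
Al2O3 (M=101.961): mol = 0.20174; Al = 0.40348, O = 0.60522.
SiO2 (M=60.083): mol = 0.59984; Si = 0.59984, O = 1.19968.
ΣO = 2.41079; factor = 12/ΣO = 4.97762.
Mn apfu = 0.60589 × 4.97762 = 3.016.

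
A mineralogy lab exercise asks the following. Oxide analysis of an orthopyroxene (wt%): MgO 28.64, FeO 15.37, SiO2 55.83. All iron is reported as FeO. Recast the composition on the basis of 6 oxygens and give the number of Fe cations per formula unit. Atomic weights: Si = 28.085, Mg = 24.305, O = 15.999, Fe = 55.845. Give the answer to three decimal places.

0.461 Fe apfu

MgO (M=40.304): mol = 0.71060; Mg = 0.71060, O = 0.71060.
FeO (M=71.844): mol = 0.21394; Fe = 0.21394, O = 0.21394.
SiO2 (M=60.083): mol = 0.92921; Si = 0.92921, O = 1.85842.
ΣO = 2.78296; factor = 6/ΣO = 2.15598.
Fe apfu = 0.21394 × 2.15598 = 0.461.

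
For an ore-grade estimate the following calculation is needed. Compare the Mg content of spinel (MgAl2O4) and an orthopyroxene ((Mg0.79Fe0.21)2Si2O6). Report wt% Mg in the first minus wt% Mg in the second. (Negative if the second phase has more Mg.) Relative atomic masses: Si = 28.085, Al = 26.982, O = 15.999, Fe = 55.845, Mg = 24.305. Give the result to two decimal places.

-0.86 percentage points

Mg in MgAl2O4: molar mass 142.265 g/mol; 1×24.305 = 24.305 g → 17.08 wt%.
Mg in (Mg0.79Fe0.21)2Si2O6: molar mass 214.021 g/mol; 1.58×24.305 = 38.402 g → 17.94 wt%.
Difference = 17.08 − 17.94 = -0.86 percentage points.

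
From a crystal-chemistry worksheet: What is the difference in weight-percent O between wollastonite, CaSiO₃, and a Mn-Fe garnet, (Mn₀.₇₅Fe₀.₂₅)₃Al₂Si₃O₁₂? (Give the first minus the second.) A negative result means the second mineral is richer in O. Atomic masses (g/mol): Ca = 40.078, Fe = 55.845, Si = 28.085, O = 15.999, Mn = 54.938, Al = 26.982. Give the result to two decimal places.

M(CaSiO₃) = 116.160 g/mol, so wt% O = 47.997/116.160 × 100 = 41.32%.
M((Mn₀.₇₅Fe₀.₂₅)₃Al₂Si₃O₁₂) = 495.701 g/mol, so wt% O = 191.988/495.701 × 100 = 38.73%.
41.32 − 38.73 = 2.59 pp.

2.59 percentage points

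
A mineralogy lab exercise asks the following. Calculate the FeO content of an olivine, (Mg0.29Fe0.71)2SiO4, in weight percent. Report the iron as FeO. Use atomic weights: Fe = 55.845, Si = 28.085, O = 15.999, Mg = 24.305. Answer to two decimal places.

Formula mass = 185.478 g/mol.
1.42 Fe → 1.4200 mol FeO per formula unit; M(FeO) = 71.844, so FeO mass = 102.018 g.
102.018/185.478 × 100 = 55.00 wt%.

55.00 wt%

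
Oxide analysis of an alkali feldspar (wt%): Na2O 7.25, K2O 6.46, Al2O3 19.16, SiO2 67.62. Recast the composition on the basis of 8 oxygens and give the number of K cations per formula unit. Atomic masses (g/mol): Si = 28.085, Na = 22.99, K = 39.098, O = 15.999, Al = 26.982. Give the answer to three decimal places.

7.25 wt% Na2O ÷ 61.979 g/mol = 0.11698 mol, giving 0.23396 Na and 0.11698 O.
6.46 wt% K2O ÷ 94.195 g/mol = 0.06858 mol, giving 0.13716 K and 0.06858 O.
19.16 wt% Al2O3 ÷ 101.961 g/mol = 0.18791 mol, giving 0.37582 Al and 0.56373 O.
67.62 wt% SiO2 ÷ 60.083 g/mol = 1.12544 mol, giving 1.12544 Si and 2.25088 O.
Oxygen sums to 3.00017; scaling by 8/3.00017 = 2.66652 puts the formula on 8 O.
K: 0.13716 × 2.66652 = 0.366 atoms per formula unit.

0.366 K apfu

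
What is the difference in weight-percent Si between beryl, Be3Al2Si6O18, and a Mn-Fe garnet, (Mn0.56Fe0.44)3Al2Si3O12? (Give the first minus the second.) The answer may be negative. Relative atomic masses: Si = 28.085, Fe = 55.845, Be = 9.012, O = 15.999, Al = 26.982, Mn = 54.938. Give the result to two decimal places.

14.37 percentage points

First mineral: 168.510 g Si in 537.492 g formula = 31.35 wt% Si.
Second mineral: 84.255 g Si in 496.218 g formula = 16.98 wt% Si.
31.35% − 16.98% gives a difference of 14.37 percentage points.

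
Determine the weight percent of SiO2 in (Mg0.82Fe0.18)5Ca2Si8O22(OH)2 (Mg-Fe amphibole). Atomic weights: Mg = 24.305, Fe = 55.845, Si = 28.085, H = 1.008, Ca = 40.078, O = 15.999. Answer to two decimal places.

57.17 wt%

Formula mass = 840.739 g/mol.
8 Si → 8.0000 mol SiO2 per formula unit; M(SiO2) = 60.083, so SiO2 mass = 480.664 g.
480.664/840.739 × 100 = 57.17 wt%.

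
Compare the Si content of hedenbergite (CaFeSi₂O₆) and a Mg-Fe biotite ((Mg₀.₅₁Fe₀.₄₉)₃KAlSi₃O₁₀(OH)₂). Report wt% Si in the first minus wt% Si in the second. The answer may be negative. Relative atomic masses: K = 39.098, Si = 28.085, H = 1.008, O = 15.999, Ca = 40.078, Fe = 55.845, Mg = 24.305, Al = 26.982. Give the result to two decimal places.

4.47 percentage points

M(CaFeSi₂O₆) = 248.087 g/mol, so wt% Si = 56.170/248.087 × 100 = 22.64%.
M((Mg₀.₅₁Fe₀.₄₉)₃KAlSi₃O₁₀(OH)₂) = 463.618 g/mol, so wt% Si = 84.255/463.618 × 100 = 18.17%.
22.64 − 18.17 = 4.47 pp.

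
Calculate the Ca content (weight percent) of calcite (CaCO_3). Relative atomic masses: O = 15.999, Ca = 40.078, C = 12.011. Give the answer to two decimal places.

M(CaCO_3) = 100.086 g/mol.
Ca contributes 1 × 40.078 = 40.078 g per mole.
40.078/100.086 = 0.4004 → 40.04%.

40.04 weight percent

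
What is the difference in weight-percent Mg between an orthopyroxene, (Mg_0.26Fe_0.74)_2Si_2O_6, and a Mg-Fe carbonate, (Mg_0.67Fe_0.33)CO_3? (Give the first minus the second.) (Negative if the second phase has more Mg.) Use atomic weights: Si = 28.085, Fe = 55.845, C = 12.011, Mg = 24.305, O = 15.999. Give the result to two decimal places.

-12.08 percentage points

M((Mg_0.26Fe_0.74)_2Si_2O_6) = 247.453 g/mol, so wt% Mg = 12.639/247.453 × 100 = 5.11%.
M((Mg_0.67Fe_0.33)CO_3) = 94.721 g/mol, so wt% Mg = 16.284/94.721 × 100 = 17.19%.
5.11 − 17.19 = -12.08 pp.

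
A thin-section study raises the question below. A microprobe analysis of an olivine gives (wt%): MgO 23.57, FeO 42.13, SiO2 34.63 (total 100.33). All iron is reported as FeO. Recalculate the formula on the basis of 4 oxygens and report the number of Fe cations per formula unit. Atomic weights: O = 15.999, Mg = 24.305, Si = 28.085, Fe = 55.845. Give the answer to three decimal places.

23.57 wt% MgO ÷ 40.304 g/mol = 0.58481 mol, giving 0.58481 Mg and 0.58481 O.
42.13 wt% FeO ÷ 71.844 g/mol = 0.58641 mol, giving 0.58641 Fe and 0.58641 O.
34.63 wt% SiO2 ÷ 60.083 g/mol = 0.57637 mol, giving 0.57637 Si and 1.15274 O.
Oxygen sums to 2.32396; scaling by 4/2.32396 = 1.72120 puts the formula on 4 O.
Fe: 0.58641 × 1.72120 = 1.009 atoms per formula unit.

1.009 Fe apfu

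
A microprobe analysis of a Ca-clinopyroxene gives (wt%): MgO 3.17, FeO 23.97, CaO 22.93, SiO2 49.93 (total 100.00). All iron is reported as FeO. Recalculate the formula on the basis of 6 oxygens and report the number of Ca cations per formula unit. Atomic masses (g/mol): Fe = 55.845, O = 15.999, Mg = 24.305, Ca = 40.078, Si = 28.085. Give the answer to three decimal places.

3.17 wt% MgO ÷ 40.304 g/mol = 0.07865 mol, giving 0.07865 Mg and 0.07865 O.
23.97 wt% FeO ÷ 71.844 g/mol = 0.33364 mol, giving 0.33364 Fe and 0.33364 O.
22.93 wt% CaO ÷ 56.077 g/mol = 0.40890 mol, giving 0.40890 Ca and 0.40890 O.
49.93 wt% SiO2 ÷ 60.083 g/mol = 0.83102 mol, giving 0.83102 Si and 1.66204 O.
Oxygen sums to 2.48323; scaling by 6/2.48323 = 2.41621 puts the formula on 6 O.
Ca: 0.40890 × 2.41621 = 0.988 atoms per formula unit.

0.988 Ca apfu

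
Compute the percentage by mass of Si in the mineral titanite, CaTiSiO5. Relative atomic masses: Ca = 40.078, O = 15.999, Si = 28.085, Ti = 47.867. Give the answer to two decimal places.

14.33 mass %

M(CaTiSiO5) = 196.025 g/mol.
Si contributes 1 × 28.085 = 28.085 g per mole.
28.085/196.025 = 0.1433 → 14.33%.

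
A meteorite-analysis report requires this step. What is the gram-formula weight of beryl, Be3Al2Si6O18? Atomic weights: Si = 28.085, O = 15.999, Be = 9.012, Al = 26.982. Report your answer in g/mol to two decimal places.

537.49 g/mol

Be: 3 × 9.012 = 27.0360
Al: 2 × 26.982 = 53.9640
Si: 6 × 28.085 = 168.5100
O: 18 × 15.999 = 287.9820
Summing the contributions gives the formula mass.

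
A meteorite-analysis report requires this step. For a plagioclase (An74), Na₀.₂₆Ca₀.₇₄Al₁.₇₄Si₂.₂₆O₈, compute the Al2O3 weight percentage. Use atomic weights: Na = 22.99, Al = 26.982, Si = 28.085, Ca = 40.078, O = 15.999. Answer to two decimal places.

Molar mass of Na₀.₂₆Ca₀.₇₄Al₁.₇₄Si₂.₂₆O₈ = 0.26*22.99 + 0.74*40.078 + 1.74*26.982 + 2.26*28.085 + 8*15.999 = 274.048 g/mol.
Each formula unit contains 1.74 Al, equivalent to 1.74/2 = 0.8700 mol Al2O3.
M(Al2O3) = 2×26.982 + 3×15.999 = 101.961 g/mol.
Mass of Al2O3 per formula unit = 0.8700 × 101.961 = 88.706 g.
Al2O3 wt% = 88.706 / 274.048 × 100 = 32.37%.

32.37 wt%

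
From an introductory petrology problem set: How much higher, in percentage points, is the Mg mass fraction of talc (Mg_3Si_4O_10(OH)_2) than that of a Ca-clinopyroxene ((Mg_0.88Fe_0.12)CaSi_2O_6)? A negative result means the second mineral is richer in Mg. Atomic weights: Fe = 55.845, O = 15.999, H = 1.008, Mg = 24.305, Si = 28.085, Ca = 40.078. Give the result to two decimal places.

9.52 percentage points

M(Mg_3Si_4O_10(OH)_2) = 379.259 g/mol, so wt% Mg = 72.915/379.259 × 100 = 19.23%.
M((Mg_0.88Fe_0.12)CaSi_2O_6) = 220.332 g/mol, so wt% Mg = 21.388/220.332 × 100 = 9.71%.
19.23 − 9.71 = 9.52 pp.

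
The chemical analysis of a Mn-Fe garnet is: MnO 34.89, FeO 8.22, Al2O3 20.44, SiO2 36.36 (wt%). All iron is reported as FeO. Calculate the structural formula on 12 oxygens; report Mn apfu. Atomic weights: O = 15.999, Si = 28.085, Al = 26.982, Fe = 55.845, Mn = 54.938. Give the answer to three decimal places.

MnO (M=70.937): mol = 0.49184; Mn = 0.49184, O = 0.49184.
FeO (M=71.844): mol = 0.11441; Fe = 0.11441, O = 0.11441.
Al2O3 (M=101.961): mol = 0.20047; Al = 0.40094, O = 0.60141.
SiO2 (M=60.083): mol = 0.60516; Si = 0.60516, O = 1.21032.
ΣO = 2.41798; factor = 12/ΣO = 4.96282.
Mn apfu = 0.49184 × 4.96282 = 2.441.

2.441 Mn apfu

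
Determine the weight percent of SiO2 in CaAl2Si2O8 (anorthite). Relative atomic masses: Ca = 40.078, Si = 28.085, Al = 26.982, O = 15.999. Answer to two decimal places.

M(CaAl2Si2O8) = 278.204 g/mol; M(SiO2) = 60.083 g/mol.
Moles SiO2 per formula unit = 2 Si ÷ 1 = 2.0000.
SiO2 fraction = (2.0000 × 60.083) / 278.204 = 120.166/278.204 = 0.4319.

43.19 wt%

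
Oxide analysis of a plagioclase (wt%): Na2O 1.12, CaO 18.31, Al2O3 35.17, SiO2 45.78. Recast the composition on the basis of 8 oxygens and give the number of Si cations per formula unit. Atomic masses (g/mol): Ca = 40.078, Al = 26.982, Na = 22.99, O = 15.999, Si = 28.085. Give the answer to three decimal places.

Na2O: 1.12/61.979 = 0.01807 mol → 0.03614 mol Na, 0.01807 mol O.
CaO: 18.31/56.077 = 0.32652 mol → 0.32652 mol Ca, 0.32652 mol O.
Al2O3: 35.17/101.961 = 0.34494 mol → 0.68988 mol Al, 1.03482 mol O.
SiO2: 45.78/60.083 = 0.76195 mol → 0.76195 mol Si, 1.52390 mol O.
Total oxygen = 2.90331 mol. Normalization factor = 8/2.90331 = 2.75548.
Si per 8 O = 0.76195 × 2.75548 = 2.100.

2.100 Si apfu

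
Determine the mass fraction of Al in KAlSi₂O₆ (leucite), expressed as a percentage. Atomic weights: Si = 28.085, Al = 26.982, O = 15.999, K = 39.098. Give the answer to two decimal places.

Molar mass of KAlSi₂O₆: 1*39.098 + 1*26.982 + 2*28.085 + 6*15.999 = 218.244 g/mol.
Mass of Al per formula unit: 1 × 26.982 = 26.982 g.
Weight fraction Al = 26.982 / 218.244 = 0.1236.

12.36 wt%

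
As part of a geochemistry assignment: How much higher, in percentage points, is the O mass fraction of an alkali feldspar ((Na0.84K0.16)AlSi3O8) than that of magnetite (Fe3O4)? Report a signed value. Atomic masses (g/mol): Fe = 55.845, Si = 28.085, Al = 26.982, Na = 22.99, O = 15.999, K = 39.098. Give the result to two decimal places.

First mineral: 127.992 g O in 264.796 g formula = 48.34 wt% O.
Second mineral: 63.996 g O in 231.531 g formula = 27.64 wt% O.
48.34% − 27.64% gives a difference of 20.70 percentage points.

20.70 percentage points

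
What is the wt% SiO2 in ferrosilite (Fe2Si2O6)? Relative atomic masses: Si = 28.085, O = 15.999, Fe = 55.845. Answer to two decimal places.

45.54 wt%

Molar mass of Fe2Si2O6 = 2*55.845 + 2*28.085 + 6*15.999 = 263.854 g/mol.
Each formula unit contains 2 Si, equivalent to 2/1 = 2.0000 mol SiO2.
M(SiO2) = 1×28.085 + 2×15.999 = 60.083 g/mol.
Mass of SiO2 per formula unit = 2.0000 × 60.083 = 120.166 g.
SiO2 wt% = 120.166 / 263.854 × 100 = 45.54%.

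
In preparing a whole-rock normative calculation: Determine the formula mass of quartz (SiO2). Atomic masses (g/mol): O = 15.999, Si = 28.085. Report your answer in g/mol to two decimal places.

Si: 1 × 28.085 = 28.0850
O: 2 × 15.999 = 31.9980
Summing the contributions gives the formula mass.

60.08 g/mol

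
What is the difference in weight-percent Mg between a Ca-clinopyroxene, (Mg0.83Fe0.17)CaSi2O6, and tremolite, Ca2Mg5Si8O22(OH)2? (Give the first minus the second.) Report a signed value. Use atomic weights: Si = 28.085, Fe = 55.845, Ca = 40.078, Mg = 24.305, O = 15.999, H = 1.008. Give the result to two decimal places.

-5.87 percentage points

Mg in (Mg0.83Fe0.17)CaSi2O6: molar mass 221.909 g/mol; 0.83×24.305 = 20.173 g → 9.09 wt%.
Mg in Ca2Mg5Si8O22(OH)2: molar mass 812.353 g/mol; 5×24.305 = 121.525 g → 14.96 wt%.
Difference = 9.09 − 14.96 = -5.87 percentage points.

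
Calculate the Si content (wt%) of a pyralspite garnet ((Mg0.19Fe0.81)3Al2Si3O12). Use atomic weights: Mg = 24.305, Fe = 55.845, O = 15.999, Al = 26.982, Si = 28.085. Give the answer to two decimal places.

Formula mass = 0.57×24.305 + 2.43×55.845 + 2×26.982 + 3×28.085 + 12×15.999 = 479.764 g/mol, of which 84.255 g is Si.
So Si makes up 84.255/479.764 = 0.1756 of the mass, i.e. 17.56%.

17.56 wt%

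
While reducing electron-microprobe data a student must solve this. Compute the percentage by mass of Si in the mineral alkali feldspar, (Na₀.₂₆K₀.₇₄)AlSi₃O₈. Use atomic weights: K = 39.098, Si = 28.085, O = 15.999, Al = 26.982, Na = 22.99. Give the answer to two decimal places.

30.73 wt%

M((Na₀.₂₆K₀.₇₄)AlSi₃O₈) = 274.139 g/mol.
Si contributes 3 × 28.085 = 84.255 g per mole.
84.255/274.139 = 0.3073 → 30.73%.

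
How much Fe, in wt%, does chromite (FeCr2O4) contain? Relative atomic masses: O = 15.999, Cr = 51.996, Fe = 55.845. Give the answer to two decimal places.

24.95 wt%

M(FeCr2O4) = 223.833 g/mol.
Fe contributes 1 × 55.845 = 55.845 g per mole.
55.845/223.833 = 0.2495 → 24.95%.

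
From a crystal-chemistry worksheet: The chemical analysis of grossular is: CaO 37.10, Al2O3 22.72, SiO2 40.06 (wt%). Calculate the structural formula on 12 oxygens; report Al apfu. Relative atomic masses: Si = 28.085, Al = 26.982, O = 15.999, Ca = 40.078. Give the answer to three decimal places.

2.008 Al apfu

37.10 wt% CaO ÷ 56.077 g/mol = 0.66159 mol, giving 0.66159 Ca and 0.66159 O.
22.72 wt% Al2O3 ÷ 101.961 g/mol = 0.22283 mol, giving 0.44566 Al and 0.66849 O.
40.06 wt% SiO2 ÷ 60.083 g/mol = 0.66674 mol, giving 0.66674 Si and 1.33348 O.
Oxygen sums to 2.66356; scaling by 12/2.66356 = 4.50525 puts the formula on 12 O.
Al: 0.44566 × 4.50525 = 2.008 atoms per formula unit.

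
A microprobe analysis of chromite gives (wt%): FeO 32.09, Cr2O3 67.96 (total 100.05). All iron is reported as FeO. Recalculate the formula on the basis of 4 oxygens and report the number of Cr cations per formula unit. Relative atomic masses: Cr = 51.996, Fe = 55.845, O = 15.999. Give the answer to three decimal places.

FeO (M=71.844): mol = 0.44666; Fe = 0.44666, O = 0.44666.
Cr2O3 (M=151.989): mol = 0.44714; Cr = 0.89428, O = 1.34142.
ΣO = 1.78808; factor = 4/ΣO = 2.23704.
Cr apfu = 0.89428 × 2.23704 = 2.001.

2.001 Cr apfu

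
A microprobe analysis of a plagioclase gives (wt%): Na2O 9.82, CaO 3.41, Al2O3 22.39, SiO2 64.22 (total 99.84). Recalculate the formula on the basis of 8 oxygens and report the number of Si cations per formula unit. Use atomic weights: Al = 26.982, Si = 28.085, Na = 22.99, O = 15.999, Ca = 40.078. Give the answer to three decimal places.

9.82 wt% Na2O ÷ 61.979 g/mol = 0.15844 mol, giving 0.31688 Na and 0.15844 O.
3.41 wt% CaO ÷ 56.077 g/mol = 0.06081 mol, giving 0.06081 Ca and 0.06081 O.
22.39 wt% Al2O3 ÷ 101.961 g/mol = 0.21959 mol, giving 0.43918 Al and 0.65877 O.
64.22 wt% SiO2 ÷ 60.083 g/mol = 1.06885 mol, giving 1.06885 Si and 2.13770 O.
Oxygen sums to 3.01572; scaling by 8/3.01572 = 2.65277 puts the formula on 8 O.
Si: 1.06885 × 2.65277 = 2.835 atoms per formula unit.

2.835 Si apfu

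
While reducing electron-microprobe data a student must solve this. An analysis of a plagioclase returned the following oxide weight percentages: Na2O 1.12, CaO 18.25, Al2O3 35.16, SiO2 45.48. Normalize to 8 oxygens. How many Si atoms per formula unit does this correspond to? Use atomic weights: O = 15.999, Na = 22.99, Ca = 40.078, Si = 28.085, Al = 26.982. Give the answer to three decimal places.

1.12 wt% Na2O ÷ 61.979 g/mol = 0.01807 mol, giving 0.03614 Na and 0.01807 O.
18.25 wt% CaO ÷ 56.077 g/mol = 0.32545 mol, giving 0.32545 Ca and 0.32545 O.
35.16 wt% Al2O3 ÷ 101.961 g/mol = 0.34484 mol, giving 0.68968 Al and 1.03452 O.
45.48 wt% SiO2 ÷ 60.083 g/mol = 0.75695 mol, giving 0.75695 Si and 1.51390 O.
Oxygen sums to 2.89194; scaling by 8/2.89194 = 2.76631 puts the formula on 8 O.
Si: 0.75695 × 2.76631 = 2.094 atoms per formula unit.

2.094 Si apfu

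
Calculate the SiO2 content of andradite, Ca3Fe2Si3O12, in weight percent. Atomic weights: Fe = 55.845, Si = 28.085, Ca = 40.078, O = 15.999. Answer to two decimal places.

Formula mass = 508.167 g/mol.
3 Si → 3.0000 mol SiO2 per formula unit; M(SiO2) = 60.083, so SiO2 mass = 180.249 g.
180.249/508.167 × 100 = 35.47 wt%.

35.47 wt%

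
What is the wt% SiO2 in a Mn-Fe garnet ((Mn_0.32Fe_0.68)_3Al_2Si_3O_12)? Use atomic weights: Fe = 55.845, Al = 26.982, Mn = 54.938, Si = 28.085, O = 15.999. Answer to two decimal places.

36.28 wt%

Molar mass of (Mn_0.32Fe_0.68)_3Al_2Si_3O_12 = 0.96×54.938 + 2.04×55.845 + 2×26.982 + 3×28.085 + 12×15.999 = 496.871 g/mol.
Each formula unit contains 3 Si, equivalent to 3/1 = 3.0000 mol SiO2.
M(SiO2) = 1×28.085 + 2×15.999 = 60.083 g/mol.
Mass of SiO2 per formula unit = 3.0000 × 60.083 = 180.249 g.
SiO2 wt% = 180.249 / 496.871 × 100 = 36.28%.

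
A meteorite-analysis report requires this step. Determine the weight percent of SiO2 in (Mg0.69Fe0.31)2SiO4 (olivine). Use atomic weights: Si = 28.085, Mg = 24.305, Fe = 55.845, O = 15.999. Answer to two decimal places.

Molar mass of (Mg0.69Fe0.31)2SiO4 = 1.38×24.305 + 0.62×55.845 + 1×28.085 + 4×15.999 = 160.246 g/mol.
Each formula unit contains 1 Si, equivalent to 1/1 = 1.0000 mol SiO2.
M(SiO2) = 1×28.085 + 2×15.999 = 60.083 g/mol.
Mass of SiO2 per formula unit = 1.0000 × 60.083 = 60.083 g.
SiO2 wt% = 60.083 / 160.246 × 100 = 37.49%.

37.49 wt%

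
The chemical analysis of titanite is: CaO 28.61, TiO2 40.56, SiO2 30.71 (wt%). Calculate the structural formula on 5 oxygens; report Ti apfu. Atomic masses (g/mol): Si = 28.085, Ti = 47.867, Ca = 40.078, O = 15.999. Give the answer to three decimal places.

0.997 Ti apfu

CaO (M=56.077): mol = 0.51019; Ca = 0.51019, O = 0.51019.
TiO2 (M=79.865): mol = 0.50786; Ti = 0.50786, O = 1.01572.
SiO2 (M=60.083): mol = 0.51113; Si = 0.51113, O = 1.02226.
ΣO = 2.54817; factor = 5/ΣO = 1.96219.
Ti apfu = 0.50786 × 1.96219 = 0.997.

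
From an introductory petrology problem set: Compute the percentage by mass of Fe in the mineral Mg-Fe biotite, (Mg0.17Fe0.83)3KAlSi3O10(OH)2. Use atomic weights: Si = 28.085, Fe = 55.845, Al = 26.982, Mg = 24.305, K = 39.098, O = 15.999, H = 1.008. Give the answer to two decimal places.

28.05 mass %

M((Mg0.17Fe0.83)3KAlSi3O10(OH)2) = 495.789 g/mol.
Fe contributes 2.49 × 55.845 = 139.054 g per mole.
139.054/495.789 = 0.2805 → 28.05%.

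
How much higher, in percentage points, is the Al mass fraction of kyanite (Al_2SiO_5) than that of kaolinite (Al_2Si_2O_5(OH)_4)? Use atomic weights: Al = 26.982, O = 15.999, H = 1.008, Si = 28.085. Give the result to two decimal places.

12.40 percentage points

First mineral: 53.964 g Al in 162.044 g formula = 33.30 wt% Al.
Second mineral: 53.964 g Al in 258.157 g formula = 20.90 wt% Al.
33.30% − 20.90% gives a difference of 12.40 percentage points.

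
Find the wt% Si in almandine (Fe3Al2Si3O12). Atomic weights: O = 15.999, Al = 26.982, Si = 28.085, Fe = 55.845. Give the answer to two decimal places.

16.93 mass %

Molar mass of Fe3Al2Si3O12: 3·55.845 + 2·26.982 + 3·28.085 + 12·15.999 = 497.742 g/mol.
Mass of Si per formula unit: 3 × 28.085 = 84.255 g.
Weight fraction Si = 84.255 / 497.742 = 0.1693.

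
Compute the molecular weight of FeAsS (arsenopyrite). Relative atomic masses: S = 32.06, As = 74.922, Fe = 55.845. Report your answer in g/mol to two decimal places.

Fe: 1 × 55.845 = 55.8450
As: 1 × 74.922 = 74.9220
S: 1 × 32.06 = 32.0600
Summing the contributions gives the formula mass.

162.83 g/mol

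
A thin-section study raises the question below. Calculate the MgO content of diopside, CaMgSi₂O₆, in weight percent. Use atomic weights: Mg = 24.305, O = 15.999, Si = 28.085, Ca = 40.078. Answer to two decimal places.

18.61 wt%

Molar mass of CaMgSi₂O₆ = 1·40.078 + 1·24.305 + 2·28.085 + 6·15.999 = 216.547 g/mol.
Each formula unit contains 1 Mg, equivalent to 1/1 = 1.0000 mol MgO.
M(MgO) = 1×24.305 + 1×15.999 = 40.304 g/mol.
Mass of MgO per formula unit = 1.0000 × 40.304 = 40.304 g.
MgO wt% = 40.304 / 216.547 × 100 = 18.61%.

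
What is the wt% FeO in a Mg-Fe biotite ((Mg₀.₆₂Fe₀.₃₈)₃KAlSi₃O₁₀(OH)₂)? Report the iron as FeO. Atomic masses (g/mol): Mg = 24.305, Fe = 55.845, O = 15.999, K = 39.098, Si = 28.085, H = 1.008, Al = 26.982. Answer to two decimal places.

18.07 wt%

M((Mg₀.₆₂Fe₀.₃₈)₃KAlSi₃O₁₀(OH)₂) = 453.210 g/mol; M(FeO) = 71.844 g/mol.
Moles FeO per formula unit = 1.14 Fe ÷ 1 = 1.1400.
FeO fraction = (1.1400 × 71.844) / 453.210 = 81.902/453.210 = 0.1807.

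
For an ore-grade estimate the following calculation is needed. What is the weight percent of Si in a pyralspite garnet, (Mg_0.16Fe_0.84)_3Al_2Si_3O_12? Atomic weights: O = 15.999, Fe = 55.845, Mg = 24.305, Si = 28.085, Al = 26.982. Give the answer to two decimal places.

Molar mass of (Mg_0.16Fe_0.84)_3Al_2Si_3O_12: 0.48×24.305 + 2.52×55.845 + 2×26.982 + 3×28.085 + 12×15.999 = 482.603 g/mol.
Mass of Si per formula unit: 3 × 28.085 = 84.255 g.
Weight fraction Si = 84.255 / 482.603 = 0.1746.

17.46 weight percent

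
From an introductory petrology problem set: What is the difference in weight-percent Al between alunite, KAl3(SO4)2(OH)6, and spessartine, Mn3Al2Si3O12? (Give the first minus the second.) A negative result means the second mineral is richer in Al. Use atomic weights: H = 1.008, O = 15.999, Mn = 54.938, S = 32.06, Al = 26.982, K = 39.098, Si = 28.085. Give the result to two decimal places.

8.64 percentage points

M(KAl3(SO4)2(OH)6) = 414.198 g/mol, so wt% Al = 80.946/414.198 × 100 = 19.54%.
M(Mn3Al2Si3O12) = 495.021 g/mol, so wt% Al = 53.964/495.021 × 100 = 10.90%.
19.54 − 10.90 = 8.64 pp.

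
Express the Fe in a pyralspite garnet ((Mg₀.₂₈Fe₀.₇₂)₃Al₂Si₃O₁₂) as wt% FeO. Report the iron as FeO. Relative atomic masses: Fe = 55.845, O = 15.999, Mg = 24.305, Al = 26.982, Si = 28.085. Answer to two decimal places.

Molar mass of (Mg₀.₂₈Fe₀.₇₂)₃Al₂Si₃O₁₂ = 0.84·24.305 + 2.16·55.845 + 2·26.982 + 3·28.085 + 12·15.999 = 471.248 g/mol.
Each formula unit contains 2.16 Fe, equivalent to 2.16/1 = 2.1600 mol FeO.
M(FeO) = 1×55.845 + 1×15.999 = 71.844 g/mol.
Mass of FeO per formula unit = 2.1600 × 71.844 = 155.183 g.
FeO wt% = 155.183 / 471.248 × 100 = 32.93%.

32.93 wt%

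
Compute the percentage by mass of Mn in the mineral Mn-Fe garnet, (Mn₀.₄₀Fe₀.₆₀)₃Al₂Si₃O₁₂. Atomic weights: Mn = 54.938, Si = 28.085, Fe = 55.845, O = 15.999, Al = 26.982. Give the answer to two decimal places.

Molar mass of (Mn₀.₄₀Fe₀.₆₀)₃Al₂Si₃O₁₂: 1.20·54.938 + 1.80·55.845 + 2·26.982 + 3·28.085 + 12·15.999 = 496.654 g/mol.
Mass of Mn per formula unit: 1.20 × 54.938 = 65.926 g.
Weight fraction Mn = 65.926 / 496.654 = 0.1327.

13.27 weight percent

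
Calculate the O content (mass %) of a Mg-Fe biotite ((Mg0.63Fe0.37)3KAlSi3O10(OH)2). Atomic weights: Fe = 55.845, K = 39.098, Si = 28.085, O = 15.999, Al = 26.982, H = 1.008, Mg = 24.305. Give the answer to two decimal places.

42.45 mass %

Formula mass = 1.89×24.305 + 1.11×55.845 + 1×39.098 + 1×26.982 + 3×28.085 + 12×15.999 + 2×1.008 = 452.263 g/mol, of which 191.988 g is O.
So O makes up 191.988/452.263 = 0.4245 of the mass, i.e. 42.45%.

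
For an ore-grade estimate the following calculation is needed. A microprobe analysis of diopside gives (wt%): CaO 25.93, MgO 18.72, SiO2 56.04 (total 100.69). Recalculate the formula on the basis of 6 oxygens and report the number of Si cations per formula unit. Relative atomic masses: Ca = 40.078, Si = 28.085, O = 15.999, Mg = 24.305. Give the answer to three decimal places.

CaO: 25.93/56.077 = 0.46240 mol → 0.46240 mol Ca, 0.46240 mol O.
MgO: 18.72/40.304 = 0.46447 mol → 0.46447 mol Mg, 0.46447 mol O.
SiO2: 56.04/60.083 = 0.93271 mol → 0.93271 mol Si, 1.86542 mol O.
Total oxygen = 2.79229 mol. Normalization factor = 6/2.79229 = 2.14877.
Si per 6 O = 0.93271 × 2.14877 = 2.004.

2.004 Si apfu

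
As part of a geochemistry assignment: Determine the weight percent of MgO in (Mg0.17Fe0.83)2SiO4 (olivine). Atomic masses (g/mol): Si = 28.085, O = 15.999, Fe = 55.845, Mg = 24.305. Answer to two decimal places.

Molar mass of (Mg0.17Fe0.83)2SiO4 = 0.34*24.305 + 1.66*55.845 + 1*28.085 + 4*15.999 = 193.047 g/mol.
Each formula unit contains 0.34 Mg, equivalent to 0.34/1 = 0.3400 mol MgO.
M(MgO) = 1×24.305 + 1×15.999 = 40.304 g/mol.
Mass of MgO per formula unit = 0.3400 × 40.304 = 13.703 g.
MgO wt% = 13.703 / 193.047 × 100 = 7.10%.

7.10 wt%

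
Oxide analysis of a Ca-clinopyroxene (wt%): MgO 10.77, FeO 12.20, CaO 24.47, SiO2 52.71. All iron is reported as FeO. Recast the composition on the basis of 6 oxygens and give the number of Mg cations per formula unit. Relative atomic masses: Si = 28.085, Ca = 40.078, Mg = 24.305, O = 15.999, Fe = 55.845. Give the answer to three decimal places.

0.610 Mg apfu

MgO: 10.77/40.304 = 0.26722 mol → 0.26722 mol Mg, 0.26722 mol O.
FeO: 12.20/71.844 = 0.16981 mol → 0.16981 mol Fe, 0.16981 mol O.
CaO: 24.47/56.077 = 0.43636 mol → 0.43636 mol Ca, 0.43636 mol O.
SiO2: 52.71/60.083 = 0.87729 mol → 0.87729 mol Si, 1.75458 mol O.
Total oxygen = 2.62797 mol. Normalization factor = 6/2.62797 = 2.28313.
Mg per 6 O = 0.26722 × 2.28313 = 0.610.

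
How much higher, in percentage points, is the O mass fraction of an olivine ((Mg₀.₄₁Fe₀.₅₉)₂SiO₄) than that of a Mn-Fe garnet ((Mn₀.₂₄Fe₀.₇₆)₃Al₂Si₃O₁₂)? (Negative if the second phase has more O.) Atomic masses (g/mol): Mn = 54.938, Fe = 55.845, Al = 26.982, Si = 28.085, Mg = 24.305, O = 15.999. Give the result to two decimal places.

-2.65 percentage points

O in (Mg₀.₄₁Fe₀.₅₉)₂SiO₄: molar mass 177.908 g/mol; 4×15.999 = 63.996 g → 35.97 wt%.
O in (Mn₀.₂₄Fe₀.₇₆)₃Al₂Si₃O₁₂: molar mass 497.089 g/mol; 12×15.999 = 191.988 g → 38.62 wt%.
Difference = 35.97 − 38.62 = -2.65 percentage points.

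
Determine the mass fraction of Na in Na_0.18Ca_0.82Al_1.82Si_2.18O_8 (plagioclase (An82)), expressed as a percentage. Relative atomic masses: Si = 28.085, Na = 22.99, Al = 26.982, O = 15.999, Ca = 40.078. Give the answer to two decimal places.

Molar mass of Na_0.18Ca_0.82Al_1.82Si_2.18O_8: 0.18*22.99 + 0.82*40.078 + 1.82*26.982 + 2.18*28.085 + 8*15.999 = 275.327 g/mol.
Mass of Na per formula unit: 0.18 × 22.99 = 4.138 g.
Weight fraction Na = 4.138 / 275.327 = 0.0150.

1.50 mass %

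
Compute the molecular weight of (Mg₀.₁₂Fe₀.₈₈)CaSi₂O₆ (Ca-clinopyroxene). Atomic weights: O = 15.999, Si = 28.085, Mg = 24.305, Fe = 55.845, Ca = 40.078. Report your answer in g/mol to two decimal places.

244.30 g/mol

The formula mass is the sum 0.12×24.305 + 0.88×55.845 + 1×40.078 + 2×28.085 + 6×15.999.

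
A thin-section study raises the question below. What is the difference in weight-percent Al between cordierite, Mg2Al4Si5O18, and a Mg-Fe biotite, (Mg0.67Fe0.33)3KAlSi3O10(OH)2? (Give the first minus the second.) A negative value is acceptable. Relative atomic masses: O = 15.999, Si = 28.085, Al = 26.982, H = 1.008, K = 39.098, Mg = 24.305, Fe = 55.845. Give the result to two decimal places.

M(Mg2Al4Si5O18) = 584.945 g/mol, so wt% Al = 107.928/584.945 × 100 = 18.45%.
M((Mg0.67Fe0.33)3KAlSi3O10(OH)2) = 448.479 g/mol, so wt% Al = 26.982/448.479 × 100 = 6.02%.
18.45 − 6.02 = 12.43 pp.

12.43 percentage points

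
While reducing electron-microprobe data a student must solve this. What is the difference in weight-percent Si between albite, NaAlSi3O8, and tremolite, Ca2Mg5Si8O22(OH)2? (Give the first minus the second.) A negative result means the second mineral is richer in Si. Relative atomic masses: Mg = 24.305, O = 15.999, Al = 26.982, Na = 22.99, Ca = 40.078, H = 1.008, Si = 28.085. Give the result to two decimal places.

First mineral: 84.255 g Si in 262.219 g formula = 32.13 wt% Si.
Second mineral: 224.680 g Si in 812.353 g formula = 27.66 wt% Si.
32.13% − 27.66% gives a difference of 4.47 percentage points.

4.47 percentage points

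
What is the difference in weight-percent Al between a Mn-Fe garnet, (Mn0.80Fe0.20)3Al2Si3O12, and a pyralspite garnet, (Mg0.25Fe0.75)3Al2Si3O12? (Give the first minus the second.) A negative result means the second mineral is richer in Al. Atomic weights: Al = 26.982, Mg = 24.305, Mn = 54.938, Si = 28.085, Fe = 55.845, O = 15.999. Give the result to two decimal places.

First mineral: 53.964 g Al in 495.565 g formula = 10.89 wt% Al.
Second mineral: 53.964 g Al in 474.087 g formula = 11.38 wt% Al.
10.89% − 11.38% gives a difference of -0.49 percentage points.

-0.49 percentage points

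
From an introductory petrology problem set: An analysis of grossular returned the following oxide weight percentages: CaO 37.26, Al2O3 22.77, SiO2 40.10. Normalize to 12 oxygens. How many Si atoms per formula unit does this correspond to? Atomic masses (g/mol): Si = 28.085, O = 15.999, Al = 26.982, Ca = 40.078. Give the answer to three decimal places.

3.000 Si apfu

CaO: 37.26/56.077 = 0.66444 mol → 0.66444 mol Ca, 0.66444 mol O.
Al2O3: 22.77/101.961 = 0.22332 mol → 0.44664 mol Al, 0.66996 mol O.
SiO2: 40.10/60.083 = 0.66741 mol → 0.66741 mol Si, 1.33482 mol O.
Total oxygen = 2.66922 mol. Normalization factor = 12/2.66922 = 4.49570.
Si per 12 O = 0.66741 × 4.49570 = 3.000.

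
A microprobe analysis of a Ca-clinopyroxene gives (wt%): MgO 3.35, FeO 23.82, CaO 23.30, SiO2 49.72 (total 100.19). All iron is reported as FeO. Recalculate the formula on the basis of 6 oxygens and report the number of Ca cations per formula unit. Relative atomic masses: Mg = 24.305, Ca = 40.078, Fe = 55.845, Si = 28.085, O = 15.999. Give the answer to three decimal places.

1.003 Ca apfu

3.35 wt% MgO ÷ 40.304 g/mol = 0.08312 mol, giving 0.08312 Mg and 0.08312 O.
23.82 wt% FeO ÷ 71.844 g/mol = 0.33155 mol, giving 0.33155 Fe and 0.33155 O.
23.30 wt% CaO ÷ 56.077 g/mol = 0.41550 mol, giving 0.41550 Ca and 0.41550 O.
49.72 wt% SiO2 ÷ 60.083 g/mol = 0.82752 mol, giving 0.82752 Si and 1.65504 O.
Oxygen sums to 2.48521; scaling by 6/2.48521 = 2.41428 puts the formula on 6 O.
Ca: 0.41550 × 2.41428 = 1.003 atoms per formula unit.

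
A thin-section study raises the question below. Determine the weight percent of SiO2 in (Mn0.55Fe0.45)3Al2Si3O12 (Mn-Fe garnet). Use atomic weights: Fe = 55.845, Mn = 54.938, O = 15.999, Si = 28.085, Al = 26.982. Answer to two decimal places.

M((Mn0.55Fe0.45)3Al2Si3O12) = 496.245 g/mol; M(SiO2) = 60.083 g/mol.
Moles SiO2 per formula unit = 3 Si ÷ 1 = 3.0000.
SiO2 fraction = (3.0000 × 60.083) / 496.245 = 180.249/496.245 = 0.3632.

36.32 wt%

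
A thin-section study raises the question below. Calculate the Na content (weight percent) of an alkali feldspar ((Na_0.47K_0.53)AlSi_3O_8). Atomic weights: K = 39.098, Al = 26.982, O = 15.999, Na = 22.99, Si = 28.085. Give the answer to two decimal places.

M((Na_0.47K_0.53)AlSi_3O_8) = 270.756 g/mol.
Na contributes 0.47 × 22.99 = 10.805 g per mole.
10.805/270.756 = 0.0399 → 3.99%.

3.99 weight percent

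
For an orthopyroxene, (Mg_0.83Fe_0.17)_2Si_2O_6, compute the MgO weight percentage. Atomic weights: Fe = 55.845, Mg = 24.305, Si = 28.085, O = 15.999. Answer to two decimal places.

31.63 wt%

M((Mg_0.83Fe_0.17)_2Si_2O_6) = 211.498 g/mol; M(MgO) = 40.304 g/mol.
Moles MgO per formula unit = 1.66 Mg ÷ 1 = 1.6600.
MgO fraction = (1.6600 × 40.304) / 211.498 = 66.905/211.498 = 0.3163.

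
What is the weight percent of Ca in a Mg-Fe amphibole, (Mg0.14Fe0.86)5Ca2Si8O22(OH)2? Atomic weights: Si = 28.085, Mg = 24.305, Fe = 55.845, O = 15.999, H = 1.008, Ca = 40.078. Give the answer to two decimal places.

8.46 mass %

Molar mass of (Mg0.14Fe0.86)5Ca2Si8O22(OH)2: 0.70×24.305 + 4.30×55.845 + 2×40.078 + 8×28.085 + 24×15.999 + 2×1.008 = 947.975 g/mol.
Mass of Ca per formula unit: 2 × 40.078 = 80.156 g.
Weight fraction Ca = 80.156 / 947.975 = 0.0846.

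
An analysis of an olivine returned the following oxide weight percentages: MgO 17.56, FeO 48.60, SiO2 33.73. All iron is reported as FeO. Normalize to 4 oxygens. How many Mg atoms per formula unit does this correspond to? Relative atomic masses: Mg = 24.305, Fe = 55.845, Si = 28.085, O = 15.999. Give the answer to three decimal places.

0.780 Mg apfu

MgO: 17.56/40.304 = 0.43569 mol → 0.43569 mol Mg, 0.43569 mol O.
FeO: 48.60/71.844 = 0.67647 mol → 0.67647 mol Fe, 0.67647 mol O.
SiO2: 33.73/60.083 = 0.56139 mol → 0.56139 mol Si, 1.12278 mol O.
Total oxygen = 2.23494 mol. Normalization factor = 4/2.23494 = 1.78976.
Mg per 4 O = 0.43569 × 1.78976 = 0.780.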